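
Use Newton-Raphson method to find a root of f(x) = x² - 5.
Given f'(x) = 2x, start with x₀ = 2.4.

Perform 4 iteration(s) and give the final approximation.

f(x) = x² - 5
f'(x) = 2x
x₀ = 2.4

Newton-Raphson formula: x_{n+1} = x_n - f(x_n)/f'(x_n)

Iteration 1:
  f(2.400000) = 0.760000
  f'(2.400000) = 4.800000
  x_1 = 2.400000 - 0.760000/4.800000 = 2.241667
Iteration 2:
  f(2.241667) = 0.025069
  f'(2.241667) = 4.483333
  x_2 = 2.241667 - 0.025069/4.483333 = 2.236075
Iteration 3:
  f(2.236075) = 0.000031
  f'(2.236075) = 4.472150
  x_3 = 2.236075 - 0.000031/4.472150 = 2.236068
Iteration 4:
  f(2.236068) = 0.000000
  f'(2.236068) = 4.472136
  x_4 = 2.236068 - 0.000000/4.472136 = 2.236068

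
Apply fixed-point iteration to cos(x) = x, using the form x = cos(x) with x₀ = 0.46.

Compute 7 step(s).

Equation: cos(x) = x
Fixed-point form: x = cos(x)
x₀ = 0.46

x_1 = g(0.460000) = 0.896052
x_2 = g(0.896052) = 0.624697
x_3 = g(0.624697) = 0.811140
x_4 = g(0.811140) = 0.688672
x_5 = g(0.688672) = 0.772091
x_6 = g(0.772091) = 0.716454
x_7 = g(0.716454) = 0.754139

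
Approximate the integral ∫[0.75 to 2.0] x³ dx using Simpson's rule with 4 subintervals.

f(x) = x³
a = 0.75, b = 2.0, n = 4
h = (b - a)/n = 0.312500

Simpson's rule: (h/3)[f(x₀) + 4f(x₁) + 2f(x₂) + ... + f(xₙ)]

x_0 = 0.7500, f(x_0) = 0.421875, coefficient = 1
x_1 = 1.0625, f(x_1) = 1.199463, coefficient = 4
x_2 = 1.3750, f(x_2) = 2.599609, coefficient = 2
x_3 = 1.6875, f(x_3) = 4.805420, coefficient = 4
x_4 = 2.0000, f(x_4) = 8.000000, coefficient = 1

I ≈ (0.312500/3) × 37.640625 = 3.920898
Exact value: 3.920898
Error: 0.000000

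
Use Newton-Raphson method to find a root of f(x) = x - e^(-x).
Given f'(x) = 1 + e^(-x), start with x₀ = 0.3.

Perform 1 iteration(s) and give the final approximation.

f(x) = x - e^(-x)
f'(x) = 1 + e^(-x)
x₀ = 0.3

Newton-Raphson formula: x_{n+1} = x_n - f(x_n)/f'(x_n)

Iteration 1:
  f(0.300000) = -0.440818
  f'(0.300000) = 1.740818
  x_1 = 0.300000 - (-0.440818)/1.740818 = 0.553225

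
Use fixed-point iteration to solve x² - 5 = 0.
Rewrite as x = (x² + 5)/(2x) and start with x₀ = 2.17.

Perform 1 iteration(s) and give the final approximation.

Equation: x² - 5 = 0
Fixed-point form: x = (x² + 5)/(2x)
x₀ = 2.17

x_1 = g(2.170000) = 2.237074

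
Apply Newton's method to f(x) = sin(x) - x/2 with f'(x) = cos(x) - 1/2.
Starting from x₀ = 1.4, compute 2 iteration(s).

f(x) = sin(x) - x/2
f'(x) = cos(x) - 1/2
x₀ = 1.4

Newton-Raphson formula: x_{n+1} = x_n - f(x_n)/f'(x_n)

Iteration 1:
  f(1.400000) = 0.285450
  f'(1.400000) = -0.330033
  x_1 = 1.400000 - 0.285450/(-0.330033) = 2.264913
Iteration 2:
  f(2.264913) = -0.363838
  f'(2.264913) = -1.139707
  x_2 = 2.264913 - (-0.363838)/(-1.139707) = 1.945675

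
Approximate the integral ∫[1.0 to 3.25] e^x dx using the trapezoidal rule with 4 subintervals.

f(x) = e^x
a = 1.0, b = 3.25, n = 4
h = (b - a)/n = 0.562500

Trapezoidal rule: (h/2)[f(x₀) + 2f(x₁) + 2f(x₂) + ... + f(xₙ)]

x_0 = 1.0000, f(x_0) = 2.718282, coefficient = 1
x_1 = 1.5625, f(x_1) = 4.770733, coefficient = 2
x_2 = 2.1250, f(x_2) = 8.372897, coefficient = 2
x_3 = 2.6875, f(x_3) = 14.694893, coefficient = 2
x_4 = 3.2500, f(x_4) = 25.790340, coefficient = 1

I ≈ (0.562500/2) × 84.185669 = 23.677219
Exact value: 23.072058
Error: 0.605161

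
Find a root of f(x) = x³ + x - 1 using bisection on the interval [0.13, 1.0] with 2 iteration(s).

f(x) = x³ + x - 1
Initial interval: [0.13, 1.0]

Iteration 1:
  c_1 = (0.130000 + 1.000000)/2 = 0.565000
  f(c_1) = f(0.565000) = -0.254638
  f(a) × f(c) ≥ 0, new interval: [0.565000, 1.000000]
Iteration 2:
  c_2 = (0.565000 + 1.000000)/2 = 0.782500
  f(c_2) = f(0.782500) = 0.261630
  f(a) × f(c) < 0, new interval: [0.565000, 0.782500]

After 2 iteration(s), the approximation is c_2 = 0.782500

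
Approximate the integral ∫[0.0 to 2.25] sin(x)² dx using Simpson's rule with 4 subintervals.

f(x) = sin(x)²
a = 0.0, b = 2.25, n = 4
h = (b - a)/n = 0.562500

Simpson's rule: (h/3)[f(x₀) + 4f(x₁) + 2f(x₂) + ... + f(xₙ)]

x_0 = 0.0000, f(x_0) = 0.000000, coefficient = 1
x_1 = 0.5625, f(x_1) = 0.284412, coefficient = 4
x_2 = 1.1250, f(x_2) = 0.814087, coefficient = 2
x_3 = 1.6875, f(x_3) = 0.986442, coefficient = 4
x_4 = 2.2500, f(x_4) = 0.605398, coefficient = 1

I ≈ (0.562500/3) × 7.316986 = 1.371935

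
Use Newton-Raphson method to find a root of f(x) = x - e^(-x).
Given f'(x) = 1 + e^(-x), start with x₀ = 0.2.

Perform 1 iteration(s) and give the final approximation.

f(x) = x - e^(-x)
f'(x) = 1 + e^(-x)
x₀ = 0.2

Newton-Raphson formula: x_{n+1} = x_n - f(x_n)/f'(x_n)

Iteration 1:
  f(0.200000) = -0.618731
  f'(0.200000) = 1.818731
  x_1 = 0.200000 - (-0.618731)/1.818731 = 0.540199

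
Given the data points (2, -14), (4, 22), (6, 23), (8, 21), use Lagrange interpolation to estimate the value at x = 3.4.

Lagrange interpolation formula:
P(x) = Σ yᵢ × Lᵢ(x)
where Lᵢ(x) = Π_{j≠i} (x - xⱼ)/(xᵢ - xⱼ)

L_0(3.4) = (3.4 - 4)/(2 - 4) × (3.4 - 6)/(2 - 6) × (3.4 - 8)/(2 - 8) = 0.149500
L_1(3.4) = (3.4 - 2)/(4 - 2) × (3.4 - 6)/(4 - 6) × (3.4 - 8)/(4 - 8) = 1.046500
L_2(3.4) = (3.4 - 2)/(6 - 2) × (3.4 - 4)/(6 - 4) × (3.4 - 8)/(6 - 8) = -0.241500
L_3(3.4) = (3.4 - 2)/(8 - 2) × (3.4 - 4)/(8 - 4) × (3.4 - 6)/(8 - 6) = 0.045500

P(3.4) = (-14)×L_0(3.4) + 22×L_1(3.4) + 23×L_2(3.4) + 21×L_3(3.4)
P(3.4) = 16.331000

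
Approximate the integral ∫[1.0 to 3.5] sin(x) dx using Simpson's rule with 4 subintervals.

f(x) = sin(x)
a = 1.0, b = 3.5, n = 4
h = (b - a)/n = 0.625000

Simpson's rule: (h/3)[f(x₀) + 4f(x₁) + 2f(x₂) + ... + f(xₙ)]

x_0 = 1.0000, f(x_0) = 0.841471, coefficient = 1
x_1 = 1.6250, f(x_1) = 0.998531, coefficient = 4
x_2 = 2.2500, f(x_2) = 0.778073, coefficient = 2
x_3 = 2.8750, f(x_3) = 0.263446, coefficient = 4
x_4 = 3.5000, f(x_4) = -0.350783, coefficient = 1

I ≈ (0.625000/3) × 7.094743 = 1.478072
Exact value: 1.476759
Error: 0.001313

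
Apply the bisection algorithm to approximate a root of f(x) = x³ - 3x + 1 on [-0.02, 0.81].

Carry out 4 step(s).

f(x) = x³ - 3x + 1
Initial interval: [-0.02, 0.81]

Iteration 1:
  c_1 = (-0.020000 + 0.810000)/2 = 0.395000
  f(c_1) = f(0.395000) = -0.123370
  f(a) × f(c) < 0, new interval: [-0.020000, 0.395000]
Iteration 2:
  c_2 = (-0.020000 + 0.395000)/2 = 0.187500
  f(c_2) = f(0.187500) = 0.444092
  f(a) × f(c) ≥ 0, new interval: [0.187500, 0.395000]
Iteration 3:
  c_3 = (0.187500 + 0.395000)/2 = 0.291250
  f(c_3) = f(0.291250) = 0.150956
  f(a) × f(c) ≥ 0, new interval: [0.291250, 0.395000]
Iteration 4:
  c_4 = (0.291250 + 0.395000)/2 = 0.343125
  f(c_4) = f(0.343125) = 0.011023
  f(a) × f(c) ≥ 0, new interval: [0.343125, 0.395000]

After 4 iteration(s), the approximation is c_4 = 0.343125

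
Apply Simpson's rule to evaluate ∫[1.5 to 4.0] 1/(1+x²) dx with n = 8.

f(x) = 1/(1+x²)
a = 1.5, b = 4.0, n = 8
h = (b - a)/n = 0.312500

Simpson's rule: (h/3)[f(x₀) + 4f(x₁) + 2f(x₂) + ... + f(xₙ)]

x_0 = 1.5000, f(x_0) = 0.307692, coefficient = 1
x_1 = 1.8125, f(x_1) = 0.233364, coefficient = 4
x_2 = 2.1250, f(x_2) = 0.181303, coefficient = 2
x_3 = 2.4375, f(x_3) = 0.144063, coefficient = 4
x_4 = 2.7500, f(x_4) = 0.116788, coefficient = 2
x_5 = 3.0625, f(x_5) = 0.096349, coefficient = 4
x_6 = 3.3750, f(x_6) = 0.080706, coefficient = 2
x_7 = 3.6875, f(x_7) = 0.068504, coefficient = 4
x_8 = 4.0000, f(x_8) = 0.058824, coefficient = 1

I ≈ (0.312500/3) × 3.293232 = 0.343045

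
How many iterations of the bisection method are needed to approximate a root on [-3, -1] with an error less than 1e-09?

We need (b-a)/2^n ≤ 1e-09
(-1 - (-3))/2^n ≤ 1e-09
2/2^n ≤ 1e-09
2^n ≥ 2000000000
n ≥ log₂(2000000000) = 30.90
n ≥ 31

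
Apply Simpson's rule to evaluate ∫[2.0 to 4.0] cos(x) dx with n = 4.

f(x) = cos(x)
a = 2.0, b = 4.0, n = 4
h = (b - a)/n = 0.500000

Simpson's rule: (h/3)[f(x₀) + 4f(x₁) + 2f(x₂) + ... + f(xₙ)]

x_0 = 2.0000, f(x_0) = -0.416147, coefficient = 1
x_1 = 2.5000, f(x_1) = -0.801144, coefficient = 4
x_2 = 3.0000, f(x_2) = -0.989992, coefficient = 2
x_3 = 3.5000, f(x_3) = -0.936457, coefficient = 4
x_4 = 4.0000, f(x_4) = -0.653644, coefficient = 1

I ≈ (0.500000/3) × -10.000177 = -1.666696
Exact value: -1.666100
Error: 0.000596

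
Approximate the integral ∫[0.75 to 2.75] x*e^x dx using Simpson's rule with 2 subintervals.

f(x) = x*e^x
a = 0.75, b = 2.75, n = 2
h = (b - a)/n = 1.000000

Simpson's rule: (h/3)[f(x₀) + 4f(x₁) + 2f(x₂) + ... + f(xₙ)]

x_0 = 0.7500, f(x_0) = 1.587750, coefficient = 1
x_1 = 1.7500, f(x_1) = 10.070555, coefficient = 4
x_2 = 2.7500, f(x_2) = 43.017238, coefficient = 1

I ≈ (1.000000/3) × 84.887206 = 28.295735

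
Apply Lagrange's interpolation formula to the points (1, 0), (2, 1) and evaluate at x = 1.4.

Lagrange interpolation formula:
P(x) = Σ yᵢ × Lᵢ(x)
where Lᵢ(x) = Π_{j≠i} (x - xⱼ)/(xᵢ - xⱼ)

L_0(1.4) = (1.4 - 2)/(1 - 2) = 0.600000
L_1(1.4) = (1.4 - 1)/(2 - 1) = 0.400000

P(1.4) = 0×L_0(1.4) + 1×L_1(1.4)
P(1.4) = 0.400000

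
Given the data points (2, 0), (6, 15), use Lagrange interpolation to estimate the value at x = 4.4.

Lagrange interpolation formula:
P(x) = Σ yᵢ × Lᵢ(x)
where Lᵢ(x) = Π_{j≠i} (x - xⱼ)/(xᵢ - xⱼ)

L_0(4.4) = (4.4 - 6)/(2 - 6) = 0.400000
L_1(4.4) = (4.4 - 2)/(6 - 2) = 0.600000

P(4.4) = 0×L_0(4.4) + 15×L_1(4.4)
P(4.4) = 9.000000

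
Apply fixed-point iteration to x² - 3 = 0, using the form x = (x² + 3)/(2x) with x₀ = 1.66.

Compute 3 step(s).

Equation: x² - 3 = 0
Fixed-point form: x = (x² + 3)/(2x)
x₀ = 1.66

x_1 = g(1.660000) = 1.733614
x_2 = g(1.733614) = 1.732052
x_3 = g(1.732052) = 1.732051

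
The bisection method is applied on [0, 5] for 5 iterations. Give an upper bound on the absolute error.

Bisection error bound: |error| ≤ (b-a)/2^n
|error| ≤ (5 - 0)/2^5 = 5/2^5
|error| ≤ 0.1562500000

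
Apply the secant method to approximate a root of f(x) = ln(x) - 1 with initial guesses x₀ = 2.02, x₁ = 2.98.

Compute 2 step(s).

f(x) = ln(x) - 1
x₀ = 2.02, x₁ = 2.98

Secant formula: x_{n+1} = x_n - f(x_n)(x_n - x_{n-1})/(f(x_n) - f(x_{n-1}))

Iteration 1:
  f(2.020000) = -0.296902
  f(2.980000) = 0.091923
  x_2 = 2.980000 - 0.091923×(2.980000 - 2.020000)/(0.091923 - (-0.296902))
       = 2.753044
Iteration 2:
  f(2.980000) = 0.091923
  f(2.753044) = 0.012707
  x_3 = 2.753044 - 0.012707×(2.753044 - 2.980000)/(0.012707 - 0.091923)
       = 2.716638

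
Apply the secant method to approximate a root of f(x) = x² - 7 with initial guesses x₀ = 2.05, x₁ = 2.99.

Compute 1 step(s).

f(x) = x² - 7
x₀ = 2.05, x₁ = 2.99

Secant formula: x_{n+1} = x_n - f(x_n)(x_n - x_{n-1})/(f(x_n) - f(x_{n-1}))

Iteration 1:
  f(2.050000) = -2.797500
  f(2.990000) = 1.940100
  x_2 = 2.990000 - 1.940100×(2.990000 - 2.050000)/(1.940100 - (-2.797500))
       = 2.605060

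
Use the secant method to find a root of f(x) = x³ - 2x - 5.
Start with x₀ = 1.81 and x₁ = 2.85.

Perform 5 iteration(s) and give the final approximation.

f(x) = x³ - 2x - 5
x₀ = 1.81, x₁ = 2.85

Secant formula: x_{n+1} = x_n - f(x_n)(x_n - x_{n-1})/(f(x_n) - f(x_{n-1}))

Iteration 1:
  f(1.810000) = -2.690259
  f(2.850000) = 12.449125
  x_2 = 2.850000 - 12.449125×(2.850000 - 1.810000)/(12.449125 - (-2.690259))
       = 1.994807
Iteration 2:
  f(2.850000) = 12.449125
  f(1.994807) = -1.051765
  x_3 = 1.994807 - (-1.051765)×(1.994807 - 2.850000)/(-1.051765 - 12.449125)
       = 2.061430
Iteration 3:
  f(1.994807) = -1.051765
  f(2.061430) = -0.362829
  x_4 = 2.061430 - (-0.362829)×(2.061430 - 1.994807)/(-0.362829 - (-1.051765))
       = 2.096517
Iteration 4:
  f(2.061430) = -0.362829
  f(2.096517) = 0.021957
  x_5 = 2.096517 - 0.021957×(2.096517 - 2.061430)/(0.021957 - (-0.362829))
       = 2.094514
Iteration 5:
  f(2.096517) = 0.021957
  f(2.094514) = -0.000414
  x_6 = 2.094514 - (-0.000414)×(2.094514 - 2.096517)/(-0.000414 - 0.021957)
       = 2.094551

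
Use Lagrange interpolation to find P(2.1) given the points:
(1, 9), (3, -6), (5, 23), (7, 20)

Lagrange interpolation formula:
P(x) = Σ yᵢ × Lᵢ(x)
where Lᵢ(x) = Π_{j≠i} (x - xⱼ)/(xᵢ - xⱼ)

L_0(2.1) = (2.1 - 3)/(1 - 3) × (2.1 - 5)/(1 - 5) × (2.1 - 7)/(1 - 7) = 0.266437
L_1(2.1) = (2.1 - 1)/(3 - 1) × (2.1 - 5)/(3 - 5) × (2.1 - 7)/(3 - 7) = 0.976938
L_2(2.1) = (2.1 - 1)/(5 - 1) × (2.1 - 3)/(5 - 3) × (2.1 - 7)/(5 - 7) = -0.303187
L_3(2.1) = (2.1 - 1)/(7 - 1) × (2.1 - 3)/(7 - 3) × (2.1 - 5)/(7 - 5) = 0.059812

P(2.1) = 9×L_0(2.1) + (-6)×L_1(2.1) + 23×L_2(2.1) + 20×L_3(2.1)
P(2.1) = -9.240750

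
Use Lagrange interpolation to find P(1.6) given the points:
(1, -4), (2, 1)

Lagrange interpolation formula:
P(x) = Σ yᵢ × Lᵢ(x)
where Lᵢ(x) = Π_{j≠i} (x - xⱼ)/(xᵢ - xⱼ)

L_0(1.6) = (1.6 - 2)/(1 - 2) = 0.400000
L_1(1.6) = (1.6 - 1)/(2 - 1) = 0.600000

P(1.6) = (-4)×L_0(1.6) + 1×L_1(1.6)
P(1.6) = -1.000000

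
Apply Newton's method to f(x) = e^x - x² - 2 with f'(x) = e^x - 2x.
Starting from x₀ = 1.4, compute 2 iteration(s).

f(x) = e^x - x² - 2
f'(x) = e^x - 2x
x₀ = 1.4

Newton-Raphson formula: x_{n+1} = x_n - f(x_n)/f'(x_n)

Iteration 1:
  f(1.400000) = 0.095200
  f'(1.400000) = 1.255200
  x_1 = 1.400000 - 0.095200/1.255200 = 1.324156
Iteration 2:
  f(1.324156) = 0.005622
  f'(1.324156) = 1.110699
  x_2 = 1.324156 - 0.005622/1.110699 = 1.319094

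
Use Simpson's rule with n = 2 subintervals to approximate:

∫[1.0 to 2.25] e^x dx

f(x) = e^x
a = 1.0, b = 2.25, n = 2
h = (b - a)/n = 0.625000

Simpson's rule: (h/3)[f(x₀) + 4f(x₁) + 2f(x₂) + ... + f(xₙ)]

x_0 = 1.0000, f(x_0) = 2.718282, coefficient = 1
x_1 = 1.6250, f(x_1) = 5.078419, coefficient = 4
x_2 = 2.2500, f(x_2) = 9.487736, coefficient = 1

I ≈ (0.625000/3) × 32.519694 = 6.774936
Exact value: 6.769454
Error: 0.005482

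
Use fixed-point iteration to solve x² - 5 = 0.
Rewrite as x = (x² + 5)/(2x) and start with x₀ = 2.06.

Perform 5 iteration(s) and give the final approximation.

Equation: x² - 5 = 0
Fixed-point form: x = (x² + 5)/(2x)
x₀ = 2.06

x_1 = g(2.060000) = 2.243592
x_2 = g(2.243592) = 2.236081
x_3 = g(2.236081) = 2.236068
x_4 = g(2.236068) = 2.236068
x_5 = g(2.236068) = 2.236068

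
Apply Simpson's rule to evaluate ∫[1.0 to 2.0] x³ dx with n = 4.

f(x) = x³
a = 1.0, b = 2.0, n = 4
h = (b - a)/n = 0.250000

Simpson's rule: (h/3)[f(x₀) + 4f(x₁) + 2f(x₂) + ... + f(xₙ)]

x_0 = 1.0000, f(x_0) = 1.000000, coefficient = 1
x_1 = 1.2500, f(x_1) = 1.953125, coefficient = 4
x_2 = 1.5000, f(x_2) = 3.375000, coefficient = 2
x_3 = 1.7500, f(x_3) = 5.359375, coefficient = 4
x_4 = 2.0000, f(x_4) = 8.000000, coefficient = 1

I ≈ (0.250000/3) × 45.000000 = 3.750000
Exact value: 3.750000
Error: 0.000000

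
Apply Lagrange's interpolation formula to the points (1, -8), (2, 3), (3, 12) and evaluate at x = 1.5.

Lagrange interpolation formula:
P(x) = Σ yᵢ × Lᵢ(x)
where Lᵢ(x) = Π_{j≠i} (x - xⱼ)/(xᵢ - xⱼ)

L_0(1.5) = (1.5 - 2)/(1 - 2) × (1.5 - 3)/(1 - 3) = 0.375000
L_1(1.5) = (1.5 - 1)/(2 - 1) × (1.5 - 3)/(2 - 3) = 0.750000
L_2(1.5) = (1.5 - 1)/(3 - 1) × (1.5 - 2)/(3 - 2) = -0.125000

P(1.5) = (-8)×L_0(1.5) + 3×L_1(1.5) + 12×L_2(1.5)
P(1.5) = -2.250000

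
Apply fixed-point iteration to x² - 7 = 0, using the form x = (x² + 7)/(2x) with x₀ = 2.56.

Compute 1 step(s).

Equation: x² - 7 = 0
Fixed-point form: x = (x² + 7)/(2x)
x₀ = 2.56

x_1 = g(2.560000) = 2.647187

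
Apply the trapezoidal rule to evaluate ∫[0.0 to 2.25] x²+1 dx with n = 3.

f(x) = x²+1
a = 0.0, b = 2.25, n = 3
h = (b - a)/n = 0.750000

Trapezoidal rule: (h/2)[f(x₀) + 2f(x₁) + 2f(x₂) + ... + f(xₙ)]

x_0 = 0.0000, f(x_0) = 1.000000, coefficient = 1
x_1 = 0.7500, f(x_1) = 1.562500, coefficient = 2
x_2 = 1.5000, f(x_2) = 3.250000, coefficient = 2
x_3 = 2.2500, f(x_3) = 6.062500, coefficient = 1

I ≈ (0.750000/2) × 16.687500 = 6.257812
Exact value: 6.046875
Error: 0.210938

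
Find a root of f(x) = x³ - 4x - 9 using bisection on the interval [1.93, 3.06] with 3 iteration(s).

f(x) = x³ - 4x - 9
Initial interval: [1.93, 3.06]

Iteration 1:
  c_1 = (1.930000 + 3.060000)/2 = 2.495000
  f(c_1) = f(2.495000) = -3.448563
  f(a) × f(c) ≥ 0, new interval: [2.495000, 3.060000]
Iteration 2:
  c_2 = (2.495000 + 3.060000)/2 = 2.777500
  f(c_2) = f(2.777500) = 1.317041
  f(a) × f(c) < 0, new interval: [2.495000, 2.777500]
Iteration 3:
  c_3 = (2.495000 + 2.777500)/2 = 2.636250
  f(c_3) = f(2.636250) = -1.223553
  f(a) × f(c) ≥ 0, new interval: [2.636250, 2.777500]

After 3 iteration(s), the approximation is c_3 = 2.636250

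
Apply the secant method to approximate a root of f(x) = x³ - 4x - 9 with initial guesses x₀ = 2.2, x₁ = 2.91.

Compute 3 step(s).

f(x) = x³ - 4x - 9
x₀ = 2.2, x₁ = 2.91

Secant formula: x_{n+1} = x_n - f(x_n)(x_n - x_{n-1})/(f(x_n) - f(x_{n-1}))

Iteration 1:
  f(2.200000) = -7.152000
  f(2.910000) = 4.002171
  x_2 = 2.910000 - 4.002171×(2.910000 - 2.200000)/(4.002171 - (-7.152000))
       = 2.655249
Iteration 2:
  f(2.910000) = 4.002171
  f(2.655249) = -0.900576
  x_3 = 2.655249 - (-0.900576)×(2.655249 - 2.910000)/(-0.900576 - 4.002171)
       = 2.702043
Iteration 3:
  f(2.655249) = -0.900576
  f(2.702043) = -0.080451
  x_4 = 2.702043 - (-0.080451)×(2.702043 - 2.655249)/(-0.080451 - (-0.900576))
       = 2.706634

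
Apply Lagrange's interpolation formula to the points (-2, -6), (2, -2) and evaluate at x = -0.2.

Lagrange interpolation formula:
P(x) = Σ yᵢ × Lᵢ(x)
where Lᵢ(x) = Π_{j≠i} (x - xⱼ)/(xᵢ - xⱼ)

L_0(-0.2) = (-0.2 - 2)/(-2 - 2) = 0.550000
L_1(-0.2) = (-0.2 - (-2))/(2 - (-2)) = 0.450000

P(-0.2) = (-6)×L_0(-0.2) + (-2)×L_1(-0.2)
P(-0.2) = -4.200000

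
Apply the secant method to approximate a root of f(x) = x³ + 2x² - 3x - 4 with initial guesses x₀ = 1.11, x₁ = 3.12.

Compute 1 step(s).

f(x) = x³ + 2x² - 3x - 4
x₀ = 1.11, x₁ = 3.12

Secant formula: x_{n+1} = x_n - f(x_n)(x_n - x_{n-1})/(f(x_n) - f(x_{n-1}))

Iteration 1:
  f(1.110000) = -3.498169
  f(3.120000) = 36.480128
  x_2 = 3.120000 - 36.480128×(3.120000 - 1.110000)/(36.480128 - (-3.498169))
       = 1.285878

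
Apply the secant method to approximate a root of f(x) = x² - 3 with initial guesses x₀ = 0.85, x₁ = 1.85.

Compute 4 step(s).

f(x) = x² - 3
x₀ = 0.85, x₁ = 1.85

Secant formula: x_{n+1} = x_n - f(x_n)(x_n - x_{n-1})/(f(x_n) - f(x_{n-1}))

Iteration 1:
  f(0.850000) = -2.277500
  f(1.850000) = 0.422500
  x_2 = 1.850000 - 0.422500×(1.850000 - 0.850000)/(0.422500 - (-2.277500))
       = 1.693519
Iteration 2:
  f(1.850000) = 0.422500
  f(1.693519) = -0.131995
  x_3 = 1.693519 - (-0.131995)×(1.693519 - 1.850000)/(-0.131995 - 0.422500)
       = 1.730768
Iteration 3:
  f(1.693519) = -0.131995
  f(1.730768) = -0.004441
  x_4 = 1.730768 - (-0.004441)×(1.730768 - 1.693519)/(-0.004441 - (-0.131995))
       = 1.732065
Iteration 4:
  f(1.730768) = -0.004441
  f(1.732065) = 0.000050
  x_5 = 1.732065 - 0.000050×(1.732065 - 1.730768)/(0.000050 - (-0.004441))
       = 1.732051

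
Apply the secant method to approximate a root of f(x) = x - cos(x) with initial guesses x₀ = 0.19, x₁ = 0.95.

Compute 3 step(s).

f(x) = x - cos(x)
x₀ = 0.19, x₁ = 0.95

Secant formula: x_{n+1} = x_n - f(x_n)(x_n - x_{n-1})/(f(x_n) - f(x_{n-1}))

Iteration 1:
  f(0.190000) = -0.792004
  f(0.950000) = 0.368317
  x_2 = 0.950000 - 0.368317×(0.950000 - 0.190000)/(0.368317 - (-0.792004))
       = 0.708756
Iteration 2:
  f(0.950000) = 0.368317
  f(0.708756) = -0.050417
  x_3 = 0.708756 - (-0.050417)×(0.708756 - 0.950000)/(-0.050417 - 0.368317)
       = 0.737802
Iteration 3:
  f(0.708756) = -0.050417
  f(0.737802) = -0.002147
  x_4 = 0.737802 - (-0.002147)×(0.737802 - 0.708756)/(-0.002147 - (-0.050417))
       = 0.739094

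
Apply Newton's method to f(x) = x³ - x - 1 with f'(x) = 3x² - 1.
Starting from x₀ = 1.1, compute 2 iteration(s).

f(x) = x³ - x - 1
f'(x) = 3x² - 1
x₀ = 1.1

Newton-Raphson formula: x_{n+1} = x_n - f(x_n)/f'(x_n)

Iteration 1:
  f(1.100000) = -0.769000
  f'(1.100000) = 2.630000
  x_1 = 1.100000 - (-0.769000)/2.630000 = 1.392395
Iteration 2:
  f(1.392395) = 0.307132
  f'(1.392395) = 4.816295
  x_2 = 1.392395 - 0.307132/4.816295 = 1.328626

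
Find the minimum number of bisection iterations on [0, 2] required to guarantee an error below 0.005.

We need (b-a)/2^n ≤ 0.005
(2 - 0)/2^n ≤ 0.005
2/2^n ≤ 0.005
2^n ≥ 400
n ≥ log₂(400) = 8.64
n ≥ 9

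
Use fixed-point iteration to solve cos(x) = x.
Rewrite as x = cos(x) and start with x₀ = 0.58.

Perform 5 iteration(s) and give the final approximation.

Equation: cos(x) = x
Fixed-point form: x = cos(x)
x₀ = 0.58

x_1 = g(0.580000) = 0.836463
x_2 = g(0.836463) = 0.670093
x_3 = g(0.670093) = 0.783764
x_4 = g(0.783764) = 0.708261
x_5 = g(0.708261) = 0.759494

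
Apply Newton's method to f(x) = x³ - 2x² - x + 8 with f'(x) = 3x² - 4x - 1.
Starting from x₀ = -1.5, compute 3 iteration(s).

f(x) = x³ - 2x² - x + 8
f'(x) = 3x² - 4x - 1
x₀ = -1.5

Newton-Raphson formula: x_{n+1} = x_n - f(x_n)/f'(x_n)

Iteration 1:
  f(-1.500000) = 1.625000
  f'(-1.500000) = 11.750000
  x_1 = -1.500000 - 1.625000/11.750000 = -1.638298
Iteration 2:
  f(-1.638298) = -0.126966
  f'(-1.638298) = 13.605251
  x_2 = -1.638298 - (-0.126966)/13.605251 = -1.628966
Iteration 3:
  f(-1.628966) = -0.000601
  f'(-1.628966) = 13.476451
  x_3 = -1.628966 - (-0.000601)/13.476451 = -1.628921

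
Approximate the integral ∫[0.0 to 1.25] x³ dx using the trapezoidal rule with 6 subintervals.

f(x) = x³
a = 0.0, b = 1.25, n = 6
h = (b - a)/n = 0.208333

Trapezoidal rule: (h/2)[f(x₀) + 2f(x₁) + 2f(x₂) + ... + f(xₙ)]

x_0 = 0.0000, f(x_0) = 0.000000, coefficient = 1
x_1 = 0.2083, f(x_1) = 0.009042, coefficient = 2
x_2 = 0.4167, f(x_2) = 0.072338, coefficient = 2
x_3 = 0.6250, f(x_3) = 0.244141, coefficient = 2
x_4 = 0.8333, f(x_4) = 0.578704, coefficient = 2
x_5 = 1.0417, f(x_5) = 1.130281, coefficient = 2
x_6 = 1.2500, f(x_6) = 1.953125, coefficient = 1

I ≈ (0.208333/2) × 6.022135 = 0.627306
Exact value: 0.610352
Error: 0.016954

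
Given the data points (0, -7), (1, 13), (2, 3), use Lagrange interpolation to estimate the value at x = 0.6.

Lagrange interpolation formula:
P(x) = Σ yᵢ × Lᵢ(x)
where Lᵢ(x) = Π_{j≠i} (x - xⱼ)/(xᵢ - xⱼ)

L_0(0.6) = (0.6 - 1)/(0 - 1) × (0.6 - 2)/(0 - 2) = 0.280000
L_1(0.6) = (0.6 - 0)/(1 - 0) × (0.6 - 2)/(1 - 2) = 0.840000
L_2(0.6) = (0.6 - 0)/(2 - 0) × (0.6 - 1)/(2 - 1) = -0.120000

P(0.6) = (-7)×L_0(0.6) + 13×L_1(0.6) + 3×L_2(0.6)
P(0.6) = 8.600000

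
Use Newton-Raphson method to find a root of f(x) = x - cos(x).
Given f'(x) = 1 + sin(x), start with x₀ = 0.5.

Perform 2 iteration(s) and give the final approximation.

f(x) = x - cos(x)
f'(x) = 1 + sin(x)
x₀ = 0.5

Newton-Raphson formula: x_{n+1} = x_n - f(x_n)/f'(x_n)

Iteration 1:
  f(0.500000) = -0.377583
  f'(0.500000) = 1.479426
  x_1 = 0.500000 - (-0.377583)/1.479426 = 0.755222
Iteration 2:
  f(0.755222) = 0.027103
  f'(0.755222) = 1.685451
  x_2 = 0.755222 - 0.027103/1.685451 = 0.739142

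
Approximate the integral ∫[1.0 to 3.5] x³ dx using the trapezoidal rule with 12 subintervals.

f(x) = x³
a = 1.0, b = 3.5, n = 12
h = (b - a)/n = 0.208333

Trapezoidal rule: (h/2)[f(x₀) + 2f(x₁) + 2f(x₂) + ... + f(xₙ)]

x_0 = 1.0000, f(x_0) = 1.000000, coefficient = 1
x_1 = 1.2083, f(x_1) = 1.764251, coefficient = 2
x_2 = 1.4167, f(x_2) = 2.843171, coefficient = 2
x_3 = 1.6250, f(x_3) = 4.291016, coefficient = 2
x_4 = 1.8333, f(x_4) = 6.162037, coefficient = 2
x_5 = 2.0417, f(x_5) = 8.510489, coefficient = 2
x_6 = 2.2500, f(x_6) = 11.390625, coefficient = 2
x_7 = 2.4583, f(x_7) = 14.856698, coefficient = 2
x_8 = 2.6667, f(x_8) = 18.962963, coefficient = 2
x_9 = 2.8750, f(x_9) = 23.763672, coefficient = 2
x_10 = 3.0833, f(x_10) = 29.313079, coefficient = 2
x_11 = 3.2917, f(x_11) = 35.665437, coefficient = 2
x_12 = 3.5000, f(x_12) = 42.875000, coefficient = 1

I ≈ (0.208333/2) × 358.921875 = 37.387695
Exact value: 37.265625
Error: 0.122070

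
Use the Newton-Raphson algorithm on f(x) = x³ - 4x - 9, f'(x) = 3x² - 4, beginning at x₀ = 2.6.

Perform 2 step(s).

f(x) = x³ - 4x - 9
f'(x) = 3x² - 4
x₀ = 2.6

Newton-Raphson formula: x_{n+1} = x_n - f(x_n)/f'(x_n)

Iteration 1:
  f(2.600000) = -1.824000
  f'(2.600000) = 16.280000
  x_1 = 2.600000 - (-1.824000)/16.280000 = 2.712039
Iteration 2:
  f(2.712039) = 0.099318
  f'(2.712039) = 18.065472
  x_2 = 2.712039 - 0.099318/18.065472 = 2.706542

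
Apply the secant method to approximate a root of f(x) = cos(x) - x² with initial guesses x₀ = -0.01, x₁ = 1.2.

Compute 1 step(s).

f(x) = cos(x) - x²
x₀ = -0.01, x₁ = 1.2

Secant formula: x_{n+1} = x_n - f(x_n)(x_n - x_{n-1})/(f(x_n) - f(x_{n-1}))

Iteration 1:
  f(-0.010000) = 0.999850
  f(1.200000) = -1.077642
  x_2 = 1.200000 - (-1.077642)×(1.200000 - (-0.010000))/(-1.077642 - 0.999850)
       = 0.572346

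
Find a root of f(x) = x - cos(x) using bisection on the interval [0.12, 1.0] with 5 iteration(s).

f(x) = x - cos(x)
Initial interval: [0.12, 1.0]

Iteration 1:
  c_1 = (0.120000 + 1.000000)/2 = 0.560000
  f(c_1) = f(0.560000) = -0.287255
  f(a) × f(c) ≥ 0, new interval: [0.560000, 1.000000]
Iteration 2:
  c_2 = (0.560000 + 1.000000)/2 = 0.780000
  f(c_2) = f(0.780000) = 0.069086
  f(a) × f(c) < 0, new interval: [0.560000, 0.780000]
Iteration 3:
  c_3 = (0.560000 + 0.780000)/2 = 0.670000
  f(c_3) = f(0.670000) = -0.113822
  f(a) × f(c) ≥ 0, new interval: [0.670000, 0.780000]
Iteration 4:
  c_4 = (0.670000 + 0.780000)/2 = 0.725000
  f(c_4) = f(0.725000) = -0.023499
  f(a) × f(c) ≥ 0, new interval: [0.725000, 0.780000]
Iteration 5:
  c_5 = (0.725000 + 0.780000)/2 = 0.752500
  f(c_5) = f(0.752500) = 0.022518
  f(a) × f(c) < 0, new interval: [0.725000, 0.752500]

After 5 iteration(s), the approximation is c_5 = 0.752500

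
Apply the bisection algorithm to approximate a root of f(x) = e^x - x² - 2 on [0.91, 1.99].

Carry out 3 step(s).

f(x) = e^x - x² - 2
Initial interval: [0.91, 1.99]

Iteration 1:
  c_1 = (0.910000 + 1.990000)/2 = 1.450000
  f(c_1) = f(1.450000) = 0.160615
  f(a) × f(c) < 0, new interval: [0.910000, 1.450000]
Iteration 2:
  c_2 = (0.910000 + 1.450000)/2 = 1.180000
  f(c_2) = f(1.180000) = -0.138026
  f(a) × f(c) ≥ 0, new interval: [1.180000, 1.450000]
Iteration 3:
  c_3 = (1.180000 + 1.450000)/2 = 1.315000
  f(c_3) = f(1.315000) = -0.004474
  f(a) × f(c) ≥ 0, new interval: [1.315000, 1.450000]

After 3 iteration(s), the approximation is c_3 = 1.315000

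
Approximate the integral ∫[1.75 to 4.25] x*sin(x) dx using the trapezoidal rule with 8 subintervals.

f(x) = x*sin(x)
a = 1.75, b = 4.25, n = 8
h = (b - a)/n = 0.312500

Trapezoidal rule: (h/2)[f(x₀) + 2f(x₁) + 2f(x₂) + ... + f(xₙ)]

x_0 = 1.7500, f(x_0) = 1.721975, coefficient = 1
x_1 = 2.0625, f(x_1) = 1.818155, coefficient = 2
x_2 = 2.3750, f(x_2) = 1.647502, coefficient = 2
x_3 = 2.6875, f(x_3) = 1.178864, coefficient = 2
x_4 = 3.0000, f(x_4) = 0.423360, coefficient = 2
x_5 = 3.3125, f(x_5) = -0.563379, coefficient = 2
x_6 = 3.6250, f(x_6) = -1.684896, coefficient = 2
x_7 = 3.9375, f(x_7) = -2.813339, coefficient = 2
x_8 = 4.2500, f(x_8) = -3.803705, coefficient = 1

I ≈ (0.312500/2) × -2.069193 = -0.323311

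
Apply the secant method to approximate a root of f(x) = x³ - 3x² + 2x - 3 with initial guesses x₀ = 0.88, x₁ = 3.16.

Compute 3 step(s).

f(x) = x³ - 3x² + 2x - 3
x₀ = 0.88, x₁ = 3.16

Secant formula: x_{n+1} = x_n - f(x_n)(x_n - x_{n-1})/(f(x_n) - f(x_{n-1}))

Iteration 1:
  f(0.880000) = -2.881728
  f(3.160000) = 4.917696
  x_2 = 3.160000 - 4.917696×(3.160000 - 0.880000)/(4.917696 - (-2.881728))
       = 1.722413
Iteration 2:
  f(3.160000) = 4.917696
  f(1.722413) = -3.345399
  x_3 = 1.722413 - (-3.345399)×(1.722413 - 3.160000)/(-3.345399 - 4.917696)
       = 2.304435
Iteration 3:
  f(1.722413) = -3.345399
  f(2.304435) = -2.084872
  x_4 = 2.304435 - (-2.084872)×(2.304435 - 1.722413)/(-2.084872 - (-3.345399))
       = 3.267080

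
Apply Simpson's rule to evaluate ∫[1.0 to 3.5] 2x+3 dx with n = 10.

f(x) = 2x+3
a = 1.0, b = 3.5, n = 10
h = (b - a)/n = 0.250000

Simpson's rule: (h/3)[f(x₀) + 4f(x₁) + 2f(x₂) + ... + f(xₙ)]

x_0 = 1.0000, f(x_0) = 5.000000, coefficient = 1
x_1 = 1.2500, f(x_1) = 5.500000, coefficient = 4
x_2 = 1.5000, f(x_2) = 6.000000, coefficient = 2
x_3 = 1.7500, f(x_3) = 6.500000, coefficient = 4
x_4 = 2.0000, f(x_4) = 7.000000, coefficient = 2
x_5 = 2.2500, f(x_5) = 7.500000, coefficient = 4
x_6 = 2.5000, f(x_6) = 8.000000, coefficient = 2
x_7 = 2.7500, f(x_7) = 8.500000, coefficient = 4
x_8 = 3.0000, f(x_8) = 9.000000, coefficient = 2
x_9 = 3.2500, f(x_9) = 9.500000, coefficient = 4
x_10 = 3.5000, f(x_10) = 10.000000, coefficient = 1

I ≈ (0.250000/3) × 225.000000 = 18.750000
Exact value: 18.750000
Error: 0.000000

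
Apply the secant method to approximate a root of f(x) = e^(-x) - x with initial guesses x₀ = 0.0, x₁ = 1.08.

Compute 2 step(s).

f(x) = e^(-x) - x
x₀ = 0.0, x₁ = 1.08

Secant formula: x_{n+1} = x_n - f(x_n)(x_n - x_{n-1})/(f(x_n) - f(x_{n-1}))

Iteration 1:
  f(0.000000) = 1.000000
  f(1.080000) = -0.740404
  x_2 = 1.080000 - (-0.740404)×(1.080000 - 0.000000)/(-0.740404 - 1.000000)
       = 0.620545
Iteration 2:
  f(1.080000) = -0.740404
  f(0.620545) = -0.082894
  x_3 = 0.620545 - (-0.082894)×(0.620545 - 1.080000)/(-0.082894 - (-0.740404))
       = 0.562621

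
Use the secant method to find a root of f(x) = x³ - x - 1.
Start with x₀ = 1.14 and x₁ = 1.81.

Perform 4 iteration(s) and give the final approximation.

f(x) = x³ - x - 1
x₀ = 1.14, x₁ = 1.81

Secant formula: x_{n+1} = x_n - f(x_n)(x_n - x_{n-1})/(f(x_n) - f(x_{n-1}))

Iteration 1:
  f(1.140000) = -0.658456
  f(1.810000) = 3.119741
  x_2 = 1.810000 - 3.119741×(1.810000 - 1.140000)/(3.119741 - (-0.658456))
       = 1.256766
Iteration 2:
  f(1.810000) = 3.119741
  f(1.256766) = -0.271753
  x_3 = 1.256766 - (-0.271753)×(1.256766 - 1.810000)/(-0.271753 - 3.119741)
       = 1.301096
Iteration 3:
  f(1.256766) = -0.271753
  f(1.301096) = -0.098536
  x_4 = 1.301096 - (-0.098536)×(1.301096 - 1.256766)/(-0.098536 - (-0.271753))
       = 1.326313
Iteration 4:
  f(1.301096) = -0.098536
  f(1.326313) = 0.006812
  x_5 = 1.326313 - 0.006812×(1.326313 - 1.301096)/(0.006812 - (-0.098536))
       = 1.324682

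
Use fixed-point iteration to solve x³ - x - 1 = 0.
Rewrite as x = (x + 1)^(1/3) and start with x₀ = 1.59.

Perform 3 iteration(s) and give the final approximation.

Equation: x³ - x - 1 = 0
Fixed-point form: x = (x + 1)^(1/3)
x₀ = 1.59

x_1 = g(1.590000) = 1.373304
x_2 = g(1.373304) = 1.333883
x_3 = g(1.333883) = 1.326457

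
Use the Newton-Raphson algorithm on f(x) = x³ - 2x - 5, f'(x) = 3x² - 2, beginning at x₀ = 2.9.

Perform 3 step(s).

f(x) = x³ - 2x - 5
f'(x) = 3x² - 2
x₀ = 2.9

Newton-Raphson formula: x_{n+1} = x_n - f(x_n)/f'(x_n)

Iteration 1:
  f(2.900000) = 13.589000
  f'(2.900000) = 23.230000
  x_1 = 2.900000 - 13.589000/23.230000 = 2.315024
Iteration 2:
  f(2.315024) = 2.776939
  f'(2.315024) = 14.078004
  x_2 = 2.315024 - 2.776939/14.078004 = 2.117770
Iteration 3:
  f(2.117770) = 0.262551
  f'(2.117770) = 11.454848
  x_3 = 2.117770 - 0.262551/11.454848 = 2.094849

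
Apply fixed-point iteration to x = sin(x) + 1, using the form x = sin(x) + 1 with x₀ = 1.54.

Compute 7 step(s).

Equation: x = sin(x) + 1
Fixed-point form: x = sin(x) + 1
x₀ = 1.54

x_1 = g(1.540000) = 1.999526
x_2 = g(1.999526) = 1.909495
x_3 = g(1.909495) = 1.943188
x_4 = g(1.943188) = 1.931460
x_5 = g(1.931460) = 1.935663
x_6 = g(1.935663) = 1.934171
x_7 = g(1.934171) = 1.934703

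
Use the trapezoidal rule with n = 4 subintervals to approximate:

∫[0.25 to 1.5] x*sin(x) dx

f(x) = x*sin(x)
a = 0.25, b = 1.5, n = 4
h = (b - a)/n = 0.312500

Trapezoidal rule: (h/2)[f(x₀) + 2f(x₁) + 2f(x₂) + ... + f(xₙ)]

x_0 = 0.2500, f(x_0) = 0.061851, coefficient = 1
x_1 = 0.5625, f(x_1) = 0.299983, coefficient = 2
x_2 = 0.8750, f(x_2) = 0.671601, coefficient = 2
x_3 = 1.1875, f(x_3) = 1.101331, coefficient = 2
x_4 = 1.5000, f(x_4) = 1.496242, coefficient = 1

I ≈ (0.312500/2) × 5.703923 = 0.891238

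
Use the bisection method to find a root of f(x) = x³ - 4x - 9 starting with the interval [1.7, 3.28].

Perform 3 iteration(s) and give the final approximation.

f(x) = x³ - 4x - 9
Initial interval: [1.7, 3.28]

Iteration 1:
  c_1 = (1.700000 + 3.280000)/2 = 2.490000
  f(c_1) = f(2.490000) = -3.521751
  f(a) × f(c) ≥ 0, new interval: [2.490000, 3.280000]
Iteration 2:
  c_2 = (2.490000 + 3.280000)/2 = 2.885000
  f(c_2) = f(2.885000) = 3.472504
  f(a) × f(c) < 0, new interval: [2.490000, 2.885000]
Iteration 3:
  c_3 = (2.490000 + 2.885000)/2 = 2.687500
  f(c_3) = f(2.687500) = -0.339111
  f(a) × f(c) ≥ 0, new interval: [2.687500, 2.885000]

After 3 iteration(s), the approximation is c_3 = 2.687500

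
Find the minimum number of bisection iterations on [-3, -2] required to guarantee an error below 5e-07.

We need (b-a)/2^n ≤ 5e-07
(-2 - (-3))/2^n ≤ 5e-07
1/2^n ≤ 5e-07
2^n ≥ 2000000
n ≥ log₂(2000000) = 20.93
n ≥ 21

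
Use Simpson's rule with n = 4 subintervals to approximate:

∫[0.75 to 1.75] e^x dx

f(x) = e^x
a = 0.75, b = 1.75, n = 4
h = (b - a)/n = 0.250000

Simpson's rule: (h/3)[f(x₀) + 4f(x₁) + 2f(x₂) + ... + f(xₙ)]

x_0 = 0.7500, f(x_0) = 2.117000, coefficient = 1
x_1 = 1.0000, f(x_1) = 2.718282, coefficient = 4
x_2 = 1.2500, f(x_2) = 3.490343, coefficient = 2
x_3 = 1.5000, f(x_3) = 4.481689, coefficient = 4
x_4 = 1.7500, f(x_4) = 5.754603, coefficient = 1

I ≈ (0.250000/3) × 43.652172 = 3.637681
Exact value: 3.637603
Error: 0.000078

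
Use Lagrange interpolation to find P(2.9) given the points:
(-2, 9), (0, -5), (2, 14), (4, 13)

Lagrange interpolation formula:
P(x) = Σ yᵢ × Lᵢ(x)
where Lᵢ(x) = Π_{j≠i} (x - xⱼ)/(xᵢ - xⱼ)

L_0(2.9) = (2.9 - 0)/(-2 - 0) × (2.9 - 2)/(-2 - 2) × (2.9 - 4)/(-2 - 4) = 0.059813
L_1(2.9) = (2.9 - (-2))/(0 - (-2)) × (2.9 - 2)/(0 - 2) × (2.9 - 4)/(0 - 4) = -0.303188
L_2(2.9) = (2.9 - (-2))/(2 - (-2)) × (2.9 - 0)/(2 - 0) × (2.9 - 4)/(2 - 4) = 0.976938
L_3(2.9) = (2.9 - (-2))/(4 - (-2)) × (2.9 - 0)/(4 - 0) × (2.9 - 2)/(4 - 2) = 0.266437

P(2.9) = 9×L_0(2.9) + (-5)×L_1(2.9) + 14×L_2(2.9) + 13×L_3(2.9)
P(2.9) = 19.195063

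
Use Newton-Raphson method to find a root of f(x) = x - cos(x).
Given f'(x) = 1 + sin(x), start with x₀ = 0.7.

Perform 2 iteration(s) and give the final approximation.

f(x) = x - cos(x)
f'(x) = 1 + sin(x)
x₀ = 0.7

Newton-Raphson formula: x_{n+1} = x_n - f(x_n)/f'(x_n)

Iteration 1:
  f(0.700000) = -0.064842
  f'(0.700000) = 1.644218
  x_1 = 0.700000 - (-0.064842)/1.644218 = 0.739436
Iteration 2:
  f(0.739436) = 0.000588
  f'(0.739436) = 1.673872
  x_2 = 0.739436 - 0.000588/1.673872 = 0.739085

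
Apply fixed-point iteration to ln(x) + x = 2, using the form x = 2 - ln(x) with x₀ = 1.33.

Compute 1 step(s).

Equation: ln(x) + x = 2
Fixed-point form: x = 2 - ln(x)
x₀ = 1.33

x_1 = g(1.330000) = 1.714821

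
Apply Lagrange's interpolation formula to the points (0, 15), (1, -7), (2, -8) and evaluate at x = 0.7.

Lagrange interpolation formula:
P(x) = Σ yᵢ × Lᵢ(x)
where Lᵢ(x) = Π_{j≠i} (x - xⱼ)/(xᵢ - xⱼ)

L_0(0.7) = (0.7 - 1)/(0 - 1) × (0.7 - 2)/(0 - 2) = 0.195000
L_1(0.7) = (0.7 - 0)/(1 - 0) × (0.7 - 2)/(1 - 2) = 0.910000
L_2(0.7) = (0.7 - 0)/(2 - 0) × (0.7 - 1)/(2 - 1) = -0.105000

P(0.7) = 15×L_0(0.7) + (-7)×L_1(0.7) + (-8)×L_2(0.7)
P(0.7) = -2.605000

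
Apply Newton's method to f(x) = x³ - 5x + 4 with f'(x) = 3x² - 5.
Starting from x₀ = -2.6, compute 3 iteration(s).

f(x) = x³ - 5x + 4
f'(x) = 3x² - 5
x₀ = -2.6

Newton-Raphson formula: x_{n+1} = x_n - f(x_n)/f'(x_n)

Iteration 1:
  f(-2.600000) = -0.576000
  f'(-2.600000) = 15.280000
  x_1 = -2.600000 - (-0.576000)/15.280000 = -2.562304
Iteration 2:
  f(-2.562304) = -0.011030
  f'(-2.562304) = 14.696200
  x_2 = -2.562304 - (-0.011030)/14.696200 = -2.561553
Iteration 3:
  f(-2.561553) = -0.000004
  f'(-2.561553) = 14.684663
  x_3 = -2.561553 - (-0.000004)/14.684663 = -2.561553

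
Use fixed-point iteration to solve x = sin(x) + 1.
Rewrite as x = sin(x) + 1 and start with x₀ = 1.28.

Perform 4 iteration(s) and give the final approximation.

Equation: x = sin(x) + 1
Fixed-point form: x = sin(x) + 1
x₀ = 1.28

x_1 = g(1.280000) = 1.958016
x_2 = g(1.958016) = 1.925963
x_3 = g(1.925963) = 1.937589
x_4 = g(1.937589) = 1.933482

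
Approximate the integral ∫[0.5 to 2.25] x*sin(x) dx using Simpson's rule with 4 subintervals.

f(x) = x*sin(x)
a = 0.5, b = 2.25, n = 4
h = (b - a)/n = 0.437500

Simpson's rule: (h/3)[f(x₀) + 4f(x₁) + 2f(x₂) + ... + f(xₙ)]

x_0 = 0.5000, f(x_0) = 0.239713, coefficient = 1
x_1 = 0.9375, f(x_1) = 0.755701, coefficient = 4
x_2 = 1.3750, f(x_2) = 1.348728, coefficient = 2
x_3 = 1.8125, f(x_3) = 1.759814, coefficient = 4
x_4 = 2.2500, f(x_4) = 1.750665, coefficient = 1

I ≈ (0.437500/3) × 14.749892 = 2.151026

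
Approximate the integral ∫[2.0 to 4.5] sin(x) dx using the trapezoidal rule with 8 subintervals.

f(x) = sin(x)
a = 2.0, b = 4.5, n = 8
h = (b - a)/n = 0.312500

Trapezoidal rule: (h/2)[f(x₀) + 2f(x₁) + 2f(x₂) + ... + f(xₙ)]

x_0 = 2.0000, f(x_0) = 0.909297, coefficient = 1
x_1 = 2.3125, f(x_1) = 0.737319, coefficient = 2
x_2 = 2.6250, f(x_2) = 0.493920, coefficient = 2
x_3 = 2.9375, f(x_3) = 0.202679, coefficient = 2
x_4 = 3.2500, f(x_4) = -0.108195, coefficient = 2
x_5 = 3.5625, f(x_5) = -0.408589, coefficient = 2
x_6 = 3.8750, f(x_6) = -0.669405, coefficient = 2
x_7 = 4.1875, f(x_7) = -0.865380, coefficient = 2
x_8 = 4.5000, f(x_8) = -0.977530, coefficient = 1

I ≈ (0.312500/2) × -1.303534 = -0.203677
Exact value: -0.205351
Error: 0.001674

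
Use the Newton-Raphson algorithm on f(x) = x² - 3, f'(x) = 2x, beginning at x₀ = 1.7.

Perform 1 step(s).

f(x) = x² - 3
f'(x) = 2x
x₀ = 1.7

Newton-Raphson formula: x_{n+1} = x_n - f(x_n)/f'(x_n)

Iteration 1:
  f(1.700000) = -0.110000
  f'(1.700000) = 3.400000
  x_1 = 1.700000 - (-0.110000)/3.400000 = 1.732353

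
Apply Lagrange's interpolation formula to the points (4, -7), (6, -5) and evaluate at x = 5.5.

Lagrange interpolation formula:
P(x) = Σ yᵢ × Lᵢ(x)
where Lᵢ(x) = Π_{j≠i} (x - xⱼ)/(xᵢ - xⱼ)

L_0(5.5) = (5.5 - 6)/(4 - 6) = 0.250000
L_1(5.5) = (5.5 - 4)/(6 - 4) = 0.750000

P(5.5) = (-7)×L_0(5.5) + (-5)×L_1(5.5)
P(5.5) = -5.500000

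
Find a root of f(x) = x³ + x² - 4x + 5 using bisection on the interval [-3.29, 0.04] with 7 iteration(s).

f(x) = x³ + x² - 4x + 5
Initial interval: [-3.29, 0.04]

Iteration 1:
  c_1 = (-3.290000 + 0.040000)/2 = -1.625000
  f(c_1) = f(-1.625000) = 9.849609
  f(a) × f(c) < 0, new interval: [-3.290000, -1.625000]
Iteration 2:
  c_2 = (-3.290000 + (-1.625000))/2 = -2.457500
  f(c_2) = f(-2.457500) = 6.027711
  f(a) × f(c) < 0, new interval: [-3.290000, -2.457500]
Iteration 3:
  c_3 = (-3.290000 + (-2.457500))/2 = -2.873750
  f(c_3) = f(-2.873750) = 1.020750
  f(a) × f(c) < 0, new interval: [-3.290000, -2.873750]
Iteration 4:
  c_4 = (-3.290000 + (-2.873750))/2 = -3.081875
  f(c_4) = f(-3.081875) = -2.446052
  f(a) × f(c) ≥ 0, new interval: [-3.081875, -2.873750]
Iteration 5:
  c_5 = (-3.081875 + (-2.873750))/2 = -2.977813
  f(c_5) = f(-2.977813) = -0.626740
  f(a) × f(c) ≥ 0, new interval: [-2.977813, -2.873750]
Iteration 6:
  c_6 = (-2.977813 + (-2.873750))/2 = -2.925781
  f(c_6) = f(-2.925781) = 0.218060
  f(a) × f(c) < 0, new interval: [-2.977813, -2.925781]
Iteration 7:
  c_7 = (-2.977813 + (-2.925781))/2 = -2.951797
  f(c_7) = f(-2.951797) = -0.199023
  f(a) × f(c) ≥ 0, new interval: [-2.951797, -2.925781]

After 7 iteration(s), the approximation is c_7 = -2.951797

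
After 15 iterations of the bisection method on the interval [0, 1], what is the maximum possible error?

Bisection error bound: |error| ≤ (b-a)/2^n
|error| ≤ (1 - 0)/2^15 = 1/2^15
|error| ≤ 0.0000305176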